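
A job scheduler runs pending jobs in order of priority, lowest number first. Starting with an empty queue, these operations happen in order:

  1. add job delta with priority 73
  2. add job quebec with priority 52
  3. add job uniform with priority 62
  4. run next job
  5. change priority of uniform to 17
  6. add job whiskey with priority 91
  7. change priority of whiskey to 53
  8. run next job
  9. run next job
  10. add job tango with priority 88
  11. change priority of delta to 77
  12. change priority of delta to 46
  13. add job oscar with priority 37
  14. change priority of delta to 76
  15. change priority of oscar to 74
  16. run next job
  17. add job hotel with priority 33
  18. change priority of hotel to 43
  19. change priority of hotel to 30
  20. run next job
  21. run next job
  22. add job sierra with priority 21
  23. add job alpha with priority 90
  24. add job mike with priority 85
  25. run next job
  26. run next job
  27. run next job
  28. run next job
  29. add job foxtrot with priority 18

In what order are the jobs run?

[quebec, uniform, whiskey, oscar, hotel, delta, sierra, mike, tango, alpha]

add delta (priority 73) → {delta:73}
add quebec (priority 52) → {quebec:52, delta:73}
add uniform (priority 62) → {quebec:52, uniform:62, delta:73}
run next job → quebec; now {uniform:62, delta:73}
update uniform to priority 17 → {uniform:17, delta:73}
add whiskey (priority 91) → {uniform:17, delta:73, whiskey:91}
update whiskey to priority 53 → {uniform:17, whiskey:53, delta:73}
run next job → uniform; now {whiskey:53, delta:73}
run next job → whiskey; now {delta:73}
add tango (priority 88) → {delta:73, tango:88}
update delta to priority 77 → {delta:77, tango:88}
update delta to priority 46 → {delta:46, tango:88}
add oscar (priority 37) → {oscar:37, delta:46, tango:88}
update delta to priority 76 → {oscar:37, delta:76, tango:88}
update oscar to priority 74 → {oscar:74, delta:76, tango:88}
run next job → oscar; now {delta:76, tango:88}
add hotel (priority 33) → {hotel:33, delta:76, tango:88}
update hotel to priority 43 → {hotel:43, delta:76, tango:88}
update hotel to priority 30 → {hotel:30, delta:76, tango:88}
run next job → hotel; now {delta:76, tango:88}
run next job → delta; now {tango:88}
add sierra (priority 21) → {sierra:21, tango:88}
add alpha (priority 90) → {sierra:21, tango:88, alpha:90}
add mike (priority 85) → {sierra:21, mike:85, tango:88, alpha:90}
run next job → sierra; now {mike:85, tango:88, alpha:90}
run next job → mike; now {tango:88, alpha:90}
run next job → tango; now {alpha:90}
run next job → alpha; now {}
add foxtrot (priority 18) → {foxtrot:18}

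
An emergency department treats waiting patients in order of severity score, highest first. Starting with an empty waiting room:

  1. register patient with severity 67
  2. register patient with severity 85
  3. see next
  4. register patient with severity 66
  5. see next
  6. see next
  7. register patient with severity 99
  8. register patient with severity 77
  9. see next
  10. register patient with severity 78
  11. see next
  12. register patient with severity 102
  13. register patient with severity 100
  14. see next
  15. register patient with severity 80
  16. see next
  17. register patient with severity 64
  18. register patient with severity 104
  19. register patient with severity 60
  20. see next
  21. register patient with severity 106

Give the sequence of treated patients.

85, 67, 66, 99, 78, 102, 100, 104

insert 67 → {67}
insert 85 → {85, 67}
see next → 85; now {67}
insert 66 → {67, 66}
see next → 67; now {66}
see next → 66; now {}
insert 99 → {99}
insert 77 → {99, 77}
see next → 99; now {77}
insert 78 → {78, 77}
see next → 78; now {77}
insert 102 → {102, 77}
insert 100 → {102, 100, 77}
see next → 102; now {100, 77}
insert 80 → {100, 80, 77}
see next → 100; now {80, 77}
insert 64 → {80, 77, 64}
insert 104 → {104, 80, 77, 64}
insert 60 → {104, 80, 77, 64, 60}
see next → 104; now {80, 77, 64, 60}
insert 106 → {106, 80, 77, 64, 60}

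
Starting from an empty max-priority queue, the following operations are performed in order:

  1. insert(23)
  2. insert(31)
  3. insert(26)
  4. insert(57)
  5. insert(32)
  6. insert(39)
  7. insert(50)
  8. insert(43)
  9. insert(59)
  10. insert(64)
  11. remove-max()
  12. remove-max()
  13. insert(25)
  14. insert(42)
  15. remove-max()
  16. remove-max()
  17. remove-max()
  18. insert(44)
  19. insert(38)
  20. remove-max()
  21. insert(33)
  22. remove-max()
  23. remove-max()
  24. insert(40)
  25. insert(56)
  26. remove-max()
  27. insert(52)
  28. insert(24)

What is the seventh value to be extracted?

insert 23 → {23}
insert 31 → {31, 23}
insert 26 → {31, 26, 23}
insert 57 → {57, 31, 26, 23}
insert 32 → {57, 32, 31, 26, 23}
insert 39 → {57, 39, 32, 31, 26, 23}
insert 50 → {57, 50, 39, 32, 31, 26, 23}
insert 43 → {57, 50, 43, 39, 32, 31, 26, 23}
insert 59 → {59, 57, 50, 43, 39, 32, 31, 26, 23}
insert 64 → {64, 59, 57, 50, 43, 39, 32, 31, 26, 23}
remove-max → 64; now {59, 57, 50, 43, 39, 32, 31, 26, 23}
remove-max → 59; now {57, 50, 43, 39, 32, 31, 26, 23}
insert 25 → {57, 50, 43, 39, 32, 31, 26, 25, 23}
insert 42 → {57, 50, 43, 42, 39, 32, 31, 26, 25, 23}
remove-max → 57; now {50, 43, 42, 39, 32, 31, 26, 25, 23}
remove-max → 50; now {43, 42, 39, 32, 31, 26, 25, 23}
remove-max → 43; now {42, 39, 32, 31, 26, 25, 23}
insert 44 → {44, 42, 39, 32, 31, 26, 25, 23}
insert 38 → {44, 42, 39, 38, 32, 31, 26, 25, 23}
remove-max → 44; now {42, 39, 38, 32, 31, 26, 25, 23}
insert 33 → {42, 39, 38, 33, 32, 31, 26, 25, 23}
remove-max → 42; now {39, 38, 33, 32, 31, 26, 25, 23}
remove-max → 39; now {38, 33, 32, 31, 26, 25, 23}
insert 40 → {40, 38, 33, 32, 31, 26, 25, 23}
insert 56 → {56, 40, 38, 33, 32, 31, 26, 25, 23}
remove-max → 56; now {40, 38, 33, 32, 31, 26, 25, 23}
insert 52 → {52, 40, 38, 33, 32, 31, 26, 25, 23}
insert 24 → {52, 40, 38, 33, 32, 31, 26, 25, 24, 23}

42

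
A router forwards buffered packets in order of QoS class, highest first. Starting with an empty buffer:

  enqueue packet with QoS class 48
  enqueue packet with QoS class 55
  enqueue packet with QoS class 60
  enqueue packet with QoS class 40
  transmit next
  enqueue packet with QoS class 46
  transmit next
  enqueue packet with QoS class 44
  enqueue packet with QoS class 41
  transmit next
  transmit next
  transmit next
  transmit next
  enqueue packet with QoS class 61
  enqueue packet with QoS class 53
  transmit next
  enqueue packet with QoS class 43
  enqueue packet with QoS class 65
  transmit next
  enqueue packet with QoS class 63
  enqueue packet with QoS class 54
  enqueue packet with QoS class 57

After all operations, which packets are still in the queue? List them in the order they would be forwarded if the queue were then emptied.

insert 48 → {48}
insert 55 → {55, 48}
insert 60 → {60, 55, 48}
insert 40 → {60, 55, 48, 40}
transmit next → 60; now {55, 48, 40}
insert 46 → {55, 48, 46, 40}
transmit next → 55; now {48, 46, 40}
insert 44 → {48, 46, 44, 40}
insert 41 → {48, 46, 44, 41, 40}
transmit next → 48; now {46, 44, 41, 40}
transmit next → 46; now {44, 41, 40}
transmit next → 44; now {41, 40}
transmit next → 41; now {40}
insert 61 → {61, 40}
insert 53 → {61, 53, 40}
transmit next → 61; now {53, 40}
insert 43 → {53, 43, 40}
insert 65 → {65, 53, 43, 40}
transmit next → 65; now {53, 43, 40}
insert 63 → {63, 53, 43, 40}
insert 54 → {63, 54, 53, 43, 40}
insert 57 → {63, 57, 54, 53, 43, 40}

63, 57, 54, 53, 43, 40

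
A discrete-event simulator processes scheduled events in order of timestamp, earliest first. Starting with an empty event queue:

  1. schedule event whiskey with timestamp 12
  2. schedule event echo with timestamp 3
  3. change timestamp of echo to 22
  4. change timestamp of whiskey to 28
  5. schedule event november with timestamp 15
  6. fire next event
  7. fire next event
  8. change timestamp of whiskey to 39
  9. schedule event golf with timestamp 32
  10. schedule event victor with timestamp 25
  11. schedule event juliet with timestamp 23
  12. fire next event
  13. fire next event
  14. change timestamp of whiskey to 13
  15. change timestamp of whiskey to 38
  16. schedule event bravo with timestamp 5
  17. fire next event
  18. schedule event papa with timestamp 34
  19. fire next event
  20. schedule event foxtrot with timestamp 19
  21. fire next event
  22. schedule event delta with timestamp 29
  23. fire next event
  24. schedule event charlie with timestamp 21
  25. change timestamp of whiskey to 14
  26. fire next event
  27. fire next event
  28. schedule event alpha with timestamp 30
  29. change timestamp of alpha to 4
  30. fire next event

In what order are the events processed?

add whiskey (timestamp 12) → {whiskey:12}
add echo (timestamp 3) → {echo:3, whiskey:12}
update echo to timestamp 22 → {whiskey:12, echo:22}
update whiskey to timestamp 28 → {echo:22, whiskey:28}
add november (timestamp 15) → {november:15, echo:22, whiskey:28}
fire next event → november; now {echo:22, whiskey:28}
fire next event → echo; now {whiskey:28}
update whiskey to timestamp 39 → {whiskey:39}
add golf (timestamp 32) → {golf:32, whiskey:39}
add victor (timestamp 25) → {victor:25, golf:32, whiskey:39}
add juliet (timestamp 23) → {juliet:23, victor:25, golf:32, whiskey:39}
fire next event → juliet; now {victor:25, golf:32, whiskey:39}
fire next event → victor; now {golf:32, whiskey:39}
update whiskey to timestamp 13 → {whiskey:13, golf:32}
update whiskey to timestamp 38 → {golf:32, whiskey:38}
add bravo (timestamp 5) → {bravo:5, golf:32, whiskey:38}
fire next event → bravo; now {golf:32, whiskey:38}
add papa (timestamp 34) → {golf:32, papa:34, whiskey:38}
fire next event → golf; now {papa:34, whiskey:38}
add foxtrot (timestamp 19) → {foxtrot:19, papa:34, whiskey:38}
fire next event → foxtrot; now {papa:34, whiskey:38}
add delta (timestamp 29) → {delta:29, papa:34, whiskey:38}
fire next event → delta; now {papa:34, whiskey:38}
add charlie (timestamp 21) → {charlie:21, papa:34, whiskey:38}
update whiskey to timestamp 14 → {whiskey:14, charlie:21, papa:34}
fire next event → whiskey; now {charlie:21, papa:34}
fire next event → charlie; now {papa:34}
add alpha (timestamp 30) → {alpha:30, papa:34}
update alpha to timestamp 4 → {alpha:4, papa:34}
fire next event → alpha; now {papa:34}

november → echo → juliet → victor → bravo → golf → foxtrot → delta → whiskey → charlie → alpha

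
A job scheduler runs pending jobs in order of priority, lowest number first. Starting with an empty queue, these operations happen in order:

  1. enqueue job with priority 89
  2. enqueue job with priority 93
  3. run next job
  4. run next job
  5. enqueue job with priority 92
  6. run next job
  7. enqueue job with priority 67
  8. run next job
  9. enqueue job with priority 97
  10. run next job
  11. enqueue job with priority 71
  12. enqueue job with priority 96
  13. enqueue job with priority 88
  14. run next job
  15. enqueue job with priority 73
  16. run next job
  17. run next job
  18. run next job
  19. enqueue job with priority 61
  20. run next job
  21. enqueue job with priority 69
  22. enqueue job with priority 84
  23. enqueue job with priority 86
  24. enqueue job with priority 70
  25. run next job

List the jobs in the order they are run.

insert 89 → {89}
insert 93 → {89, 93}
run next job → 89; now {93}
run next job → 93; now {}
insert 92 → {92}
run next job → 92; now {}
insert 67 → {67}
run next job → 67; now {}
insert 97 → {97}
run next job → 97; now {}
insert 71 → {71}
insert 96 → {71, 96}
insert 88 → {71, 88, 96}
run next job → 71; now {88, 96}
insert 73 → {73, 88, 96}
run next job → 73; now {88, 96}
run next job → 88; now {96}
run next job → 96; now {}
insert 61 → {61}
run next job → 61; now {}
insert 69 → {69}
insert 84 → {69, 84}
insert 86 → {69, 84, 86}
insert 70 → {69, 70, 84, 86}
run next job → 69; now {70, 84, 86}

[89, 93, 92, 67, 97, 71, 73, 88, 96, 61, 69]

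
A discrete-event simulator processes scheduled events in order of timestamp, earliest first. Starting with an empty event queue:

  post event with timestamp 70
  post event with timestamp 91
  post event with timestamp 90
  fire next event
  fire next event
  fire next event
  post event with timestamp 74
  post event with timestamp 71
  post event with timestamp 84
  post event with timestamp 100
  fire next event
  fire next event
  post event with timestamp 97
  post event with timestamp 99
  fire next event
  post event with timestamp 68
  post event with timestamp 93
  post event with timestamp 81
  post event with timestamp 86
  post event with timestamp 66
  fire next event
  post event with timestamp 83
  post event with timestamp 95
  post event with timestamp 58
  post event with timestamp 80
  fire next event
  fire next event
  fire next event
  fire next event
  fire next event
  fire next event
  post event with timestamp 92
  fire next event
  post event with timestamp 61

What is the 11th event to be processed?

81

insert 70 → {70}
insert 91 → {70, 91}
insert 90 → {70, 90, 91}
fire next event → 70; now {90, 91}
fire next event → 90; now {91}
fire next event → 91; now {}
insert 74 → {74}
insert 71 → {71, 74}
insert 84 → {71, 74, 84}
insert 100 → {71, 74, 84, 100}
fire next event → 71; now {74, 84, 100}
fire next event → 74; now {84, 100}
insert 97 → {84, 97, 100}
insert 99 → {84, 97, 99, 100}
fire next event → 84; now {97, 99, 100}
insert 68 → {68, 97, 99, 100}
insert 93 → {68, 93, 97, 99, 100}
insert 81 → {68, 81, 93, 97, 99, 100}
insert 86 → {68, 81, 86, 93, 97, 99, 100}
insert 66 → {66, 68, 81, 86, 93, 97, 99, 100}
fire next event → 66; now {68, 81, 86, 93, 97, 99, 100}
insert 83 → {68, 81, 83, 86, 93, 97, 99, 100}
insert 95 → {68, 81, 83, 86, 93, 95, 97, 99, 100}
insert 58 → {58, 68, 81, 83, 86, 93, 95, 97, 99, 100}
insert 80 → {58, 68, 80, 81, 83, 86, 93, 95, 97, 99, 100}
fire next event → 58; now {68, 80, 81, 83, 86, 93, 95, 97, 99, 100}
fire next event → 68; now {80, 81, 83, 86, 93, 95, 97, 99, 100}
fire next event → 80; now {81, 83, 86, 93, 95, 97, 99, 100}
fire next event → 81; now {83, 86, 93, 95, 97, 99, 100}
fire next event → 83; now {86, 93, 95, 97, 99, 100}
fire next event → 86; now {93, 95, 97, 99, 100}
insert 92 → {92, 93, 95, 97, 99, 100}
fire next event → 92; now {93, 95, 97, 99, 100}
insert 61 → {61, 93, 95, 97, 99, 100}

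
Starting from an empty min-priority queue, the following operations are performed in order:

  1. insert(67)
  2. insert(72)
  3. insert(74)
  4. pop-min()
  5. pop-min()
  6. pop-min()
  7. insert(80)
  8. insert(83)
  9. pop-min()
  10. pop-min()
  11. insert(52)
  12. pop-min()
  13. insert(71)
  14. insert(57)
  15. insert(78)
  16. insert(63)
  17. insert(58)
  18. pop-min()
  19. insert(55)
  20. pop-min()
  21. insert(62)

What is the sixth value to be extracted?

52

insert 67 → {67}
insert 72 → {67, 72}
insert 74 → {67, 72, 74}
pop-min → 67; now {72, 74}
pop-min → 72; now {74}
pop-min → 74; now {}
insert 80 → {80}
insert 83 → {80, 83}
pop-min → 80; now {83}
pop-min → 83; now {}
insert 52 → {52}
pop-min → 52; now {}
insert 71 → {71}
insert 57 → {57, 71}
insert 78 → {57, 71, 78}
insert 63 → {57, 63, 71, 78}
insert 58 → {57, 58, 63, 71, 78}
pop-min → 57; now {58, 63, 71, 78}
insert 55 → {55, 58, 63, 71, 78}
pop-min → 55; now {58, 63, 71, 78}
insert 62 → {58, 62, 63, 71, 78}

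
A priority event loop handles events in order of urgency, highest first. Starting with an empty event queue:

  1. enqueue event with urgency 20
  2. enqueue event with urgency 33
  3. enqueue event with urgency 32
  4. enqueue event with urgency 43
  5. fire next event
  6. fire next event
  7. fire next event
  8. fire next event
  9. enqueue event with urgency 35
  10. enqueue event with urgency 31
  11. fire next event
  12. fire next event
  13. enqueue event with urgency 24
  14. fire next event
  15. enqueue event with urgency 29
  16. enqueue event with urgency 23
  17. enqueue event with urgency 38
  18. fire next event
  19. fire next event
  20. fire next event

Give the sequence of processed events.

insert 20 → {20}
insert 33 → {33, 20}
insert 32 → {33, 32, 20}
insert 43 → {43, 33, 32, 20}
fire next event → 43; now {33, 32, 20}
fire next event → 33; now {32, 20}
fire next event → 32; now {20}
fire next event → 20; now {}
insert 35 → {35}
insert 31 → {35, 31}
fire next event → 35; now {31}
fire next event → 31; now {}
insert 24 → {24}
fire next event → 24; now {}
insert 29 → {29}
insert 23 → {29, 23}
insert 38 → {38, 29, 23}
fire next event → 38; now {29, 23}
fire next event → 29; now {23}
fire next event → 23; now {}

[43, 33, 32, 20, 35, 31, 24, 38, 29, 23]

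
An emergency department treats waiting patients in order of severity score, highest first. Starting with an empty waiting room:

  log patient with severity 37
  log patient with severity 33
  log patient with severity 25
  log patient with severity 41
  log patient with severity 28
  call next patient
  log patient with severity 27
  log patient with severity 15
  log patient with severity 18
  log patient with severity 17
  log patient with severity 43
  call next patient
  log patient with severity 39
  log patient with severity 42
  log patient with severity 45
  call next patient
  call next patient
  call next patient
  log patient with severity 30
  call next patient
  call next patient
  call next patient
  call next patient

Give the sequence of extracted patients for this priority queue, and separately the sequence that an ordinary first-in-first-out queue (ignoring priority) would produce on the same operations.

priority queue: [41, 43, 45, 42, 39, 37, 33, 30, 28]; FIFO queue: 37, 33, 25, 41, 28, 27, 15, 18, 17

insert 37 → {37}
insert 33 → {37, 33}
insert 25 → {37, 33, 25}
insert 41 → {41, 37, 33, 25}
insert 28 → {41, 37, 33, 28, 25}
call next patient → 41; now {37, 33, 28, 25}
insert 27 → {37, 33, 28, 27, 25}
insert 15 → {37, 33, 28, 27, 25, 15}
insert 18 → {37, 33, 28, 27, 25, 18, 15}
insert 17 → {37, 33, 28, 27, 25, 18, 17, 15}
insert 43 → {43, 37, 33, 28, 27, 25, 18, 17, 15}
call next patient → 43; now {37, 33, 28, 27, 25, 18, 17, 15}
insert 39 → {39, 37, 33, 28, 27, 25, 18, 17, 15}
insert 42 → {42, 39, 37, 33, 28, 27, 25, 18, 17, 15}
insert 45 → {45, 42, 39, 37, 33, 28, 27, 25, 18, 17, 15}
call next patient → 45; now {42, 39, 37, 33, 28, 27, 25, 18, 17, 15}
call next patient → 42; now {39, 37, 33, 28, 27, 25, 18, 17, 15}
call next patient → 39; now {37, 33, 28, 27, 25, 18, 17, 15}
insert 30 → {37, 33, 30, 28, 27, 25, 18, 17, 15}
call next patient → 37; now {33, 30, 28, 27, 25, 18, 17, 15}
call next patient → 33; now {30, 28, 27, 25, 18, 17, 15}
call next patient → 30; now {28, 27, 25, 18, 17, 15}
call next patient → 28; now {27, 25, 18, 17, 15}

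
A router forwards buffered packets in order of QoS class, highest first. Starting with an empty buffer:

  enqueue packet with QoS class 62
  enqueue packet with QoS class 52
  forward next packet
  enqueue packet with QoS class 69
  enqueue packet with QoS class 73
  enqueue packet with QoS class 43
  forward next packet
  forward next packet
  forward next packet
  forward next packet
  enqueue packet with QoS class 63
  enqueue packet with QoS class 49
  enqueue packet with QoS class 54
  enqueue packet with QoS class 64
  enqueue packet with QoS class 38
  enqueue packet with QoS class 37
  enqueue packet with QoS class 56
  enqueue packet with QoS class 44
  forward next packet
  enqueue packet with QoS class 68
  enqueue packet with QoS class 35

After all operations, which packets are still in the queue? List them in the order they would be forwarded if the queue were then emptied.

[68, 63, 56, 54, 49, 44, 38, 37, 35]

insert 62 → {62}
insert 52 → {62, 52}
forward next packet → 62; now {52}
insert 69 → {69, 52}
insert 73 → {73, 69, 52}
insert 43 → {73, 69, 52, 43}
forward next packet → 73; now {69, 52, 43}
forward next packet → 69; now {52, 43}
forward next packet → 52; now {43}
forward next packet → 43; now {}
insert 63 → {63}
insert 49 → {63, 49}
insert 54 → {63, 54, 49}
insert 64 → {64, 63, 54, 49}
insert 38 → {64, 63, 54, 49, 38}
insert 37 → {64, 63, 54, 49, 38, 37}
insert 56 → {64, 63, 56, 54, 49, 38, 37}
insert 44 → {64, 63, 56, 54, 49, 44, 38, 37}
forward next packet → 64; now {63, 56, 54, 49, 44, 38, 37}
insert 68 → {68, 63, 56, 54, 49, 44, 38, 37}
insert 35 → {68, 63, 56, 54, 49, 44, 38, 37, 35}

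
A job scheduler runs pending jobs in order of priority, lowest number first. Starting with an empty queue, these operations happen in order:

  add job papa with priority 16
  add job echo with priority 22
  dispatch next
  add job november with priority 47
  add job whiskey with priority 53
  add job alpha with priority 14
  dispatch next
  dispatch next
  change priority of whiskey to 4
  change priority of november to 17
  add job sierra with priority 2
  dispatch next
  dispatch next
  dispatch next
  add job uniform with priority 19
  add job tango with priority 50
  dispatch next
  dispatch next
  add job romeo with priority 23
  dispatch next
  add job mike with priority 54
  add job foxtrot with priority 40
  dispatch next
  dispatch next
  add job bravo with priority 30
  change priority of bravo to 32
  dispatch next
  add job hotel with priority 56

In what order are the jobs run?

add papa (priority 16) → {papa:16}
add echo (priority 22) → {papa:16, echo:22}
dispatch next → papa; now {echo:22}
add november (priority 47) → {echo:22, november:47}
add whiskey (priority 53) → {echo:22, november:47, whiskey:53}
add alpha (priority 14) → {alpha:14, echo:22, november:47, whiskey:53}
dispatch next → alpha; now {echo:22, november:47, whiskey:53}
dispatch next → echo; now {november:47, whiskey:53}
update whiskey to priority 4 → {whiskey:4, november:47}
update november to priority 17 → {whiskey:4, november:17}
add sierra (priority 2) → {sierra:2, whiskey:4, november:17}
dispatch next → sierra; now {whiskey:4, november:17}
dispatch next → whiskey; now {november:17}
dispatch next → november; now {}
add uniform (priority 19) → {uniform:19}
add tango (priority 50) → {uniform:19, tango:50}
dispatch next → uniform; now {tango:50}
dispatch next → tango; now {}
add romeo (priority 23) → {romeo:23}
dispatch next → romeo; now {}
add mike (priority 54) → {mike:54}
add foxtrot (priority 40) → {foxtrot:40, mike:54}
dispatch next → foxtrot; now {mike:54}
dispatch next → mike; now {}
add bravo (priority 30) → {bravo:30}
update bravo to priority 32 → {bravo:32}
dispatch next → bravo; now {}
add hotel (priority 56) → {hotel:56}

[papa, alpha, echo, sierra, whiskey, november, uniform, tango, romeo, foxtrot, mike, bravo]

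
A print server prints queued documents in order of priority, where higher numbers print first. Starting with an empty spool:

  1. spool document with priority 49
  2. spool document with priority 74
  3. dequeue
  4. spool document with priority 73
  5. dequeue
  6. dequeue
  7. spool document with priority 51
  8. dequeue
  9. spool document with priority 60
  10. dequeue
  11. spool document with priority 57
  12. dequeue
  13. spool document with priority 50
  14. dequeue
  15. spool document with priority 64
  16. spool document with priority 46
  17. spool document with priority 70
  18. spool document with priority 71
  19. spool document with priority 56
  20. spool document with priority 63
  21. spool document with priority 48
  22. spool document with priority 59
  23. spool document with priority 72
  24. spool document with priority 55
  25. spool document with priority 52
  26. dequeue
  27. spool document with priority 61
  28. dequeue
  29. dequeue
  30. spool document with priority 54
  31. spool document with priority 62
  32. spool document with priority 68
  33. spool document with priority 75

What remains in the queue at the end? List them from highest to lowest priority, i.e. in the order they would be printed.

insert 49 → {49}
insert 74 → {74, 49}
dequeue → 74; now {49}
insert 73 → {73, 49}
dequeue → 73; now {49}
dequeue → 49; now {}
insert 51 → {51}
dequeue → 51; now {}
insert 60 → {60}
dequeue → 60; now {}
insert 57 → {57}
dequeue → 57; now {}
insert 50 → {50}
dequeue → 50; now {}
insert 64 → {64}
insert 46 → {64, 46}
insert 70 → {70, 64, 46}
insert 71 → {71, 70, 64, 46}
insert 56 → {71, 70, 64, 56, 46}
insert 63 → {71, 70, 64, 63, 56, 46}
insert 48 → {71, 70, 64, 63, 56, 48, 46}
insert 59 → {71, 70, 64, 63, 59, 56, 48, 46}
insert 72 → {72, 71, 70, 64, 63, 59, 56, 48, 46}
insert 55 → {72, 71, 70, 64, 63, 59, 56, 55, 48, 46}
insert 52 → {72, 71, 70, 64, 63, 59, 56, 55, 52, 48, 46}
dequeue → 72; now {71, 70, 64, 63, 59, 56, 55, 52, 48, 46}
insert 61 → {71, 70, 64, 63, 61, 59, 56, 55, 52, 48, 46}
dequeue → 71; now {70, 64, 63, 61, 59, 56, 55, 52, 48, 46}
dequeue → 70; now {64, 63, 61, 59, 56, 55, 52, 48, 46}
insert 54 → {64, 63, 61, 59, 56, 55, 54, 52, 48, 46}
insert 62 → {64, 63, 62, 61, 59, 56, 55, 54, 52, 48, 46}
insert 68 → {68, 64, 63, 62, 61, 59, 56, 55, 54, 52, 48, 46}
insert 75 → {75, 68, 64, 63, 62, 61, 59, 56, 55, 54, 52, 48, 46}

75 → 68 → 64 → 63 → 62 → 61 → 59 → 56 → 55 → 54 → 52 → 48 → 46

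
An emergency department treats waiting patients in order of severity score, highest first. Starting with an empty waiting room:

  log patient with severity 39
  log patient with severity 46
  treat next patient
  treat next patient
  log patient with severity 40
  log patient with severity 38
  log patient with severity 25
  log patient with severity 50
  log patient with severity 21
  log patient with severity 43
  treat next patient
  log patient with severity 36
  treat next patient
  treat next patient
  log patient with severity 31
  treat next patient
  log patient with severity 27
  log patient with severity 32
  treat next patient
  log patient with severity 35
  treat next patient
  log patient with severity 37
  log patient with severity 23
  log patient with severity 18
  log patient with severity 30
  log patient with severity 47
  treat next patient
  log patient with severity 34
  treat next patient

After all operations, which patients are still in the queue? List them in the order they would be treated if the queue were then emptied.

insert 39 → {39}
insert 46 → {46, 39}
treat next patient → 46; now {39}
treat next patient → 39; now {}
insert 40 → {40}
insert 38 → {40, 38}
insert 25 → {40, 38, 25}
insert 50 → {50, 40, 38, 25}
insert 21 → {50, 40, 38, 25, 21}
insert 43 → {50, 43, 40, 38, 25, 21}
treat next patient → 50; now {43, 40, 38, 25, 21}
insert 36 → {43, 40, 38, 36, 25, 21}
treat next patient → 43; now {40, 38, 36, 25, 21}
treat next patient → 40; now {38, 36, 25, 21}
insert 31 → {38, 36, 31, 25, 21}
treat next patient → 38; now {36, 31, 25, 21}
insert 27 → {36, 31, 27, 25, 21}
insert 32 → {36, 32, 31, 27, 25, 21}
treat next patient → 36; now {32, 31, 27, 25, 21}
insert 35 → {35, 32, 31, 27, 25, 21}
treat next patient → 35; now {32, 31, 27, 25, 21}
insert 37 → {37, 32, 31, 27, 25, 21}
insert 23 → {37, 32, 31, 27, 25, 23, 21}
insert 18 → {37, 32, 31, 27, 25, 23, 21, 18}
insert 30 → {37, 32, 31, 30, 27, 25, 23, 21, 18}
insert 47 → {47, 37, 32, 31, 30, 27, 25, 23, 21, 18}
treat next patient → 47; now {37, 32, 31, 30, 27, 25, 23, 21, 18}
insert 34 → {37, 34, 32, 31, 30, 27, 25, 23, 21, 18}
treat next patient → 37; now {34, 32, 31, 30, 27, 25, 23, 21, 18}

[34, 32, 31, 30, 27, 25, 23, 21, 18]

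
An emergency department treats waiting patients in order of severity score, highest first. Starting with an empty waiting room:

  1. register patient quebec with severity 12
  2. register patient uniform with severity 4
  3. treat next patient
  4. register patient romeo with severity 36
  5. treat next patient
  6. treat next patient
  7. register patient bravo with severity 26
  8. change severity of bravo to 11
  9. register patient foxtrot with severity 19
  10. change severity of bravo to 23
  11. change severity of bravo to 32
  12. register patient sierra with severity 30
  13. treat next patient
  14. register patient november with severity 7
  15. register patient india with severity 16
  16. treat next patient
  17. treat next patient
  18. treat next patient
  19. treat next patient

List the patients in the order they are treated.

add quebec (severity 12) → {quebec:12}
add uniform (severity 4) → {quebec:12, uniform:4}
treat next patient → quebec; now {uniform:4}
add romeo (severity 36) → {romeo:36, uniform:4}
treat next patient → romeo; now {uniform:4}
treat next patient → uniform; now {}
add bravo (severity 26) → {bravo:26}
update bravo to severity 11 → {bravo:11}
add foxtrot (severity 19) → {foxtrot:19, bravo:11}
update bravo to severity 23 → {bravo:23, foxtrot:19}
update bravo to severity 32 → {bravo:32, foxtrot:19}
add sierra (severity 30) → {bravo:32, sierra:30, foxtrot:19}
treat next patient → bravo; now {sierra:30, foxtrot:19}
add november (severity 7) → {sierra:30, foxtrot:19, november:7}
add india (severity 16) → {sierra:30, foxtrot:19, india:16, november:7}
treat next patient → sierra; now {foxtrot:19, india:16, november:7}
treat next patient → foxtrot; now {india:16, november:7}
treat next patient → india; now {november:7}
treat next patient → november; now {}

quebec, romeo, uniform, bravo, sierra, foxtrot, india, november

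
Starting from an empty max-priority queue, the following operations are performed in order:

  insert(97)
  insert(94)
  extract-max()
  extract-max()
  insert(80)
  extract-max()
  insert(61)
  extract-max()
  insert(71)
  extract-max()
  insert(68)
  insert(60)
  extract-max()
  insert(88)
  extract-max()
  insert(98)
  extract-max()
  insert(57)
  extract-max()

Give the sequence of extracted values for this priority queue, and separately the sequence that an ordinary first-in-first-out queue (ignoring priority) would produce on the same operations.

insert 97 → {97}
insert 94 → {97, 94}
extract-max → 97; now {94}
extract-max → 94; now {}
insert 80 → {80}
extract-max → 80; now {}
insert 61 → {61}
extract-max → 61; now {}
insert 71 → {71}
extract-max → 71; now {}
insert 68 → {68}
insert 60 → {68, 60}
extract-max → 68; now {60}
insert 88 → {88, 60}
extract-max → 88; now {60}
insert 98 → {98, 60}
extract-max → 98; now {60}
insert 57 → {60, 57}
extract-max → 60; now {57}

priority queue: [97, 94, 80, 61, 71, 68, 88, 98, 60]; FIFO queue: [97, 94, 80, 61, 71, 68, 60, 88, 98]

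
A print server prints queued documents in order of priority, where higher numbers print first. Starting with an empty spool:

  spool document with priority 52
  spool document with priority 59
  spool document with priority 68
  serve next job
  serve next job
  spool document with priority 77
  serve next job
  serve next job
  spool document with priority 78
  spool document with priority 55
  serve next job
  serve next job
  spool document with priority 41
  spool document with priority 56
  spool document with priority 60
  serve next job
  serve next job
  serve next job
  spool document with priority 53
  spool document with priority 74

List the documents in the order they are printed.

68, 59, 77, 52, 78, 55, 60, 56, 41

insert 52 → {52}
insert 59 → {59, 52}
insert 68 → {68, 59, 52}
serve next job → 68; now {59, 52}
serve next job → 59; now {52}
insert 77 → {77, 52}
serve next job → 77; now {52}
serve next job → 52; now {}
insert 78 → {78}
insert 55 → {78, 55}
serve next job → 78; now {55}
serve next job → 55; now {}
insert 41 → {41}
insert 56 → {56, 41}
insert 60 → {60, 56, 41}
serve next job → 60; now {56, 41}
serve next job → 56; now {41}
serve next job → 41; now {}
insert 53 → {53}
insert 74 → {74, 53}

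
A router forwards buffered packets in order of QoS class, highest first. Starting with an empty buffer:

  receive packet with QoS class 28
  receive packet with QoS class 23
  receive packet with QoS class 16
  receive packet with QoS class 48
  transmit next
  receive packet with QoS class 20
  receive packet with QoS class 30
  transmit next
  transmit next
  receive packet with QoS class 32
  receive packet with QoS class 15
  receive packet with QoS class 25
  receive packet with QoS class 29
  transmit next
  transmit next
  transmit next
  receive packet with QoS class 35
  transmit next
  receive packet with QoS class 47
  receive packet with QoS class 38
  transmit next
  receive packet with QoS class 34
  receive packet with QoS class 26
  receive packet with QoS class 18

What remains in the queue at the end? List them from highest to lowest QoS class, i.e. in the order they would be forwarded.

38 → 34 → 26 → 23 → 20 → 18 → 16 → 15

insert 28 → {28}
insert 23 → {28, 23}
insert 16 → {28, 23, 16}
insert 48 → {48, 28, 23, 16}
transmit next → 48; now {28, 23, 16}
insert 20 → {28, 23, 20, 16}
insert 30 → {30, 28, 23, 20, 16}
transmit next → 30; now {28, 23, 20, 16}
transmit next → 28; now {23, 20, 16}
insert 32 → {32, 23, 20, 16}
insert 15 → {32, 23, 20, 16, 15}
insert 25 → {32, 25, 23, 20, 16, 15}
insert 29 → {32, 29, 25, 23, 20, 16, 15}
transmit next → 32; now {29, 25, 23, 20, 16, 15}
transmit next → 29; now {25, 23, 20, 16, 15}
transmit next → 25; now {23, 20, 16, 15}
insert 35 → {35, 23, 20, 16, 15}
transmit next → 35; now {23, 20, 16, 15}
insert 47 → {47, 23, 20, 16, 15}
insert 38 → {47, 38, 23, 20, 16, 15}
transmit next → 47; now {38, 23, 20, 16, 15}
insert 34 → {38, 34, 23, 20, 16, 15}
insert 26 → {38, 34, 26, 23, 20, 16, 15}
insert 18 → {38, 34, 26, 23, 20, 18, 16, 15}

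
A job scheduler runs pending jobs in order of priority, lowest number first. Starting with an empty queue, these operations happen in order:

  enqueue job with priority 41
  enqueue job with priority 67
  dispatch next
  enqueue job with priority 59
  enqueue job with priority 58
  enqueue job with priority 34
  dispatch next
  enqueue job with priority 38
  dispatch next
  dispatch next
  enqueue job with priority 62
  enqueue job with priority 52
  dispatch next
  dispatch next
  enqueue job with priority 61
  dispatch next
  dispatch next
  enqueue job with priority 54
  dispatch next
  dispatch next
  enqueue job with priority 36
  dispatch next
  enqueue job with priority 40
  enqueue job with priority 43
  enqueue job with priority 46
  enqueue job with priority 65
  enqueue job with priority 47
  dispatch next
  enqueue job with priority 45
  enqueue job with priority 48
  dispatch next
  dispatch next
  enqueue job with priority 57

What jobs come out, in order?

insert 41 → {41}
insert 67 → {41, 67}
dispatch next → 41; now {67}
insert 59 → {59, 67}
insert 58 → {58, 59, 67}
insert 34 → {34, 58, 59, 67}
dispatch next → 34; now {58, 59, 67}
insert 38 → {38, 58, 59, 67}
dispatch next → 38; now {58, 59, 67}
dispatch next → 58; now {59, 67}
insert 62 → {59, 62, 67}
insert 52 → {52, 59, 62, 67}
dispatch next → 52; now {59, 62, 67}
dispatch next → 59; now {62, 67}
insert 61 → {61, 62, 67}
dispatch next → 61; now {62, 67}
dispatch next → 62; now {67}
insert 54 → {54, 67}
dispatch next → 54; now {67}
dispatch next → 67; now {}
insert 36 → {36}
dispatch next → 36; now {}
insert 40 → {40}
insert 43 → {40, 43}
insert 46 → {40, 43, 46}
insert 65 → {40, 43, 46, 65}
insert 47 → {40, 43, 46, 47, 65}
dispatch next → 40; now {43, 46, 47, 65}
insert 45 → {43, 45, 46, 47, 65}
insert 48 → {43, 45, 46, 47, 48, 65}
dispatch next → 43; now {45, 46, 47, 48, 65}
dispatch next → 45; now {46, 47, 48, 65}
insert 57 → {46, 47, 48, 57, 65}

[41, 34, 38, 58, 52, 59, 61, 62, 54, 67, 36, 40, 43, 45]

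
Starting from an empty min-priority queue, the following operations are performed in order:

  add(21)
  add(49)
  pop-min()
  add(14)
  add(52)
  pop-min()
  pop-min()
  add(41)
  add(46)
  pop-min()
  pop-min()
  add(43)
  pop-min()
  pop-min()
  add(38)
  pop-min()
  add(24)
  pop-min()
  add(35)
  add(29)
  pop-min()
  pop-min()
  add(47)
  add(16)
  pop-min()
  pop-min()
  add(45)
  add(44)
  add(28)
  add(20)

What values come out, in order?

[21, 14, 49, 41, 46, 43, 52, 38, 24, 29, 35, 16, 47]

insert 21 → {21}
insert 49 → {21, 49}
pop-min → 21; now {49}
insert 14 → {14, 49}
insert 52 → {14, 49, 52}
pop-min → 14; now {49, 52}
pop-min → 49; now {52}
insert 41 → {41, 52}
insert 46 → {41, 46, 52}
pop-min → 41; now {46, 52}
pop-min → 46; now {52}
insert 43 → {43, 52}
pop-min → 43; now {52}
pop-min → 52; now {}
insert 38 → {38}
pop-min → 38; now {}
insert 24 → {24}
pop-min → 24; now {}
insert 35 → {35}
insert 29 → {29, 35}
pop-min → 29; now {35}
pop-min → 35; now {}
insert 47 → {47}
insert 16 → {16, 47}
pop-min → 16; now {47}
pop-min → 47; now {}
insert 45 → {45}
insert 44 → {44, 45}
insert 28 → {28, 44, 45}
insert 20 → {20, 28, 44, 45}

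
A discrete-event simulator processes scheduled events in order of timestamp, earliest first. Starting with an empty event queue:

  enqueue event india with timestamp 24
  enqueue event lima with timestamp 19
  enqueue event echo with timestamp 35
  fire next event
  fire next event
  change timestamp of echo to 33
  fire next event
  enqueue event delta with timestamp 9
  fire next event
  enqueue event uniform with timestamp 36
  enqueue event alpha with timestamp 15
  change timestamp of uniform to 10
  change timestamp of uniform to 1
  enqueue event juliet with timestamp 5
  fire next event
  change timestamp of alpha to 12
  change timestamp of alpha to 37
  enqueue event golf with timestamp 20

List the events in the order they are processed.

add india (timestamp 24) → {india:24}
add lima (timestamp 19) → {lima:19, india:24}
add echo (timestamp 35) → {lima:19, india:24, echo:35}
fire next event → lima; now {india:24, echo:35}
fire next event → india; now {echo:35}
update echo to timestamp 33 → {echo:33}
fire next event → echo; now {}
add delta (timestamp 9) → {delta:9}
fire next event → delta; now {}
add uniform (timestamp 36) → {uniform:36}
add alpha (timestamp 15) → {alpha:15, uniform:36}
update uniform to timestamp 10 → {uniform:10, alpha:15}
update uniform to timestamp 1 → {uniform:1, alpha:15}
add juliet (timestamp 5) → {uniform:1, juliet:5, alpha:15}
fire next event → uniform; now {juliet:5, alpha:15}
update alpha to timestamp 12 → {juliet:5, alpha:12}
update alpha to timestamp 37 → {juliet:5, alpha:37}
add golf (timestamp 20) → {juliet:5, golf:20, alpha:37}

lima, india, echo, delta, uniform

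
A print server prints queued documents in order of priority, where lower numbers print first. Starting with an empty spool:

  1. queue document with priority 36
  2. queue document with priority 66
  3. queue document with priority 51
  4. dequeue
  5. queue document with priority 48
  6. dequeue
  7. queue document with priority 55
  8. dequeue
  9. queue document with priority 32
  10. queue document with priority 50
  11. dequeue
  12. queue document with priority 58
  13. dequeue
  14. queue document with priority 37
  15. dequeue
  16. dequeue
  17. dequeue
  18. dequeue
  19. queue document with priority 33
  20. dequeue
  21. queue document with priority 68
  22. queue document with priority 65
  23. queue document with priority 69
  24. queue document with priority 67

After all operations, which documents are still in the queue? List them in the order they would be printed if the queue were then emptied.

[65, 67, 68, 69]

insert 36 → {36}
insert 66 → {36, 66}
insert 51 → {36, 51, 66}
dequeue → 36; now {51, 66}
insert 48 → {48, 51, 66}
dequeue → 48; now {51, 66}
insert 55 → {51, 55, 66}
dequeue → 51; now {55, 66}
insert 32 → {32, 55, 66}
insert 50 → {32, 50, 55, 66}
dequeue → 32; now {50, 55, 66}
insert 58 → {50, 55, 58, 66}
dequeue → 50; now {55, 58, 66}
insert 37 → {37, 55, 58, 66}
dequeue → 37; now {55, 58, 66}
dequeue → 55; now {58, 66}
dequeue → 58; now {66}
dequeue → 66; now {}
insert 33 → {33}
dequeue → 33; now {}
insert 68 → {68}
insert 65 → {65, 68}
insert 69 → {65, 68, 69}
insert 67 → {65, 67, 68, 69}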